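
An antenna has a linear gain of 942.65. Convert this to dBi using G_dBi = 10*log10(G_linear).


G_dBi = 10 * log10(942.65) = 29.74 dBi

29.74 dBi


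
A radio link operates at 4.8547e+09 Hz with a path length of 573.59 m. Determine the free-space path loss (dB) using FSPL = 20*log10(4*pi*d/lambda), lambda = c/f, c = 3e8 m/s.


lambda = c / f = 3.0000e+08 / 4.8547e+09 = 0.06179579 m
FSPL = 20 * log10(4*pi*573.59/0.06179579) = 101.3 dB

101.3 dB


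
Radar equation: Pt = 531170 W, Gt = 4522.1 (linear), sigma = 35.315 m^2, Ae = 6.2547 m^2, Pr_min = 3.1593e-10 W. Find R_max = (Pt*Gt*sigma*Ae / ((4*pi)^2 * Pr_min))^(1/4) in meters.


R^4 = 531170*4522.1*35.315*6.2547 / ((4*pi)^2 * 3.1593e-10) = 1.063479e+19
R_max = 1.063479e+19^0.25 = 57106 m

57106 m


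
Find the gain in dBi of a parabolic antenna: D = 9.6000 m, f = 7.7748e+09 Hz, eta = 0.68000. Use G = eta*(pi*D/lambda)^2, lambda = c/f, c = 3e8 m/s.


lambda = c / f = 3.0000e+08 / 7.7748e+09 = 0.03858620 m
G_linear = 0.68000 * (pi * 9.6000 / 0.03858620)^2 = 415419.7
G_dBi = 10 * log10(415419.7) = 56.18 dBi

56.18 dBi


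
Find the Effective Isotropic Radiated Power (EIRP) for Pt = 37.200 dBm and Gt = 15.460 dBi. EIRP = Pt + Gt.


EIRP = Pt + Gt = 37.200 + 15.460 = 52.66 dBm

52.66 dBm


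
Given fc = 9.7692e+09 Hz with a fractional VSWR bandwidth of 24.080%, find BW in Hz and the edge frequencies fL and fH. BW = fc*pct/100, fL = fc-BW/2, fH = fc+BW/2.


BW = 9.7692e+09 * 24.080/100 = 2.352423e+09 Hz
fL = 9.7692e+09 - 2.352423e+09/2 = 8.593e+09 Hz
fH = 9.7692e+09 + 2.352423e+09/2 = 1.095e+10 Hz

BW=2.352e+09 Hz, fL=8.593e+09 Hz, fH=1.095e+10 Hz


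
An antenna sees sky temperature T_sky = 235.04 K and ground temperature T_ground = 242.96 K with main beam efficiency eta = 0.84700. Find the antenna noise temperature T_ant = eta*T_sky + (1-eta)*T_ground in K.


T_ant = 0.84700 * 235.04 + (1 - 0.84700) * 242.96 = 236.3 K

236.3 K


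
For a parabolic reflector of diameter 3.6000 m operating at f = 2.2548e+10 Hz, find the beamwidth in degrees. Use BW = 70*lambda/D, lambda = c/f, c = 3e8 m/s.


lambda = c / f = 3.0000e+08 / 2.2548e+10 = 0.01330495 m
BW = 70 * 0.01330495 / 3.6000 = 0.2587 deg

0.2587 deg


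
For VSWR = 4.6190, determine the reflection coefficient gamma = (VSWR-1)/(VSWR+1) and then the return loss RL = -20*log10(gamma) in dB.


gamma = (4.6190 - 1) / (4.6190 + 1) = 0.6440648
RL = -20 * log10(0.6440648) = 3.821 dB

3.821 dB


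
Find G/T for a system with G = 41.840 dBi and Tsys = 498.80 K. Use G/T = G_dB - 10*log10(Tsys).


G/T = 41.840 - 10*log10(498.80) = 41.840 - 26.97926 = 14.86 dB/K

14.86 dB/K


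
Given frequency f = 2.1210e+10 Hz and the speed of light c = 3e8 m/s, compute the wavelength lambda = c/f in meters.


lambda = c / f = 3.0000e+08 / 2.1210e+10 = 0.01414 m

0.01414 m


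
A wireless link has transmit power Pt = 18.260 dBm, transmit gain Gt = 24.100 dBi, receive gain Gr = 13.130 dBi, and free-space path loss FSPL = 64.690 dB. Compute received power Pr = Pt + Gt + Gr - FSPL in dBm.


Pr = 18.260 + 24.100 + 13.130 - 64.690 = -9.20 dBm

-9.20 dBm


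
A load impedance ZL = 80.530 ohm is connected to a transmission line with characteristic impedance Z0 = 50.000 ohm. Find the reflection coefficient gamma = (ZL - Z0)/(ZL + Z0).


gamma = (80.530 - 50.000) / (80.530 + 50.000) = 0.2339

0.2339


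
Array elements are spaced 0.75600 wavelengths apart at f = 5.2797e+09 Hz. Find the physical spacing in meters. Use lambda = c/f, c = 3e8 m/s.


lambda = c / f = 3.0000e+08 / 5.2797e+09 = 0.05682141 m
d = 0.75600 * 0.05682141 = 0.04296 m

0.04296 m


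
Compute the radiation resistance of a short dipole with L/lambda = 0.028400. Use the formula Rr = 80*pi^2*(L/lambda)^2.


Rr = 80 * pi^2 * (0.028400)^2 = 80 * 9.869604 * 8.065600e-04 = 0.6368 ohm

0.6368 ohm


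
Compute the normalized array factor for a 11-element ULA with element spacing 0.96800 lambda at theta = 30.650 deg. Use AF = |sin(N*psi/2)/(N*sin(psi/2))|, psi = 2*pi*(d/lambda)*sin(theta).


psi = 2*pi*0.96800*sin(30.650 deg) = 3.100620 rad
AF = |sin(11*3.100620/2) / (11*sin(3.100620/2))| = 0.08863

0.08863


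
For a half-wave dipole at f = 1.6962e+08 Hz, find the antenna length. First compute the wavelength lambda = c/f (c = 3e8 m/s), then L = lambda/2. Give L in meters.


lambda = c / f = 3.0000e+08 / 1.6962e+08 = 1.768659 m
L = lambda / 2 = 1.768659 / 2 = 0.8843 m

0.8843 m


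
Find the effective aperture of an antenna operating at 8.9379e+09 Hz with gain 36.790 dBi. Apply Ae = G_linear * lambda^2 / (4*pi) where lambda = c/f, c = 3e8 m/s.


lambda = c / f = 3.0000e+08 / 8.9379e+09 = 0.03356493 m
G_linear = 10^(36.790/10) = 4775.293
Ae = G_linear * lambda^2 / (4*pi) = 4775.293 * 0.03356493^2 / (4*pi) = 0.4281 m^2

0.4281 m^2


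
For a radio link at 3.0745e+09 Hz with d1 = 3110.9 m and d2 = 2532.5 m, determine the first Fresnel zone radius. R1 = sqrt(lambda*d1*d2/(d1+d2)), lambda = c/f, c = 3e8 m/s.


lambda = c / f = 3.0000e+08 / 3.0745e+09 = 0.09757684 m
R1 = sqrt(0.09757684 * 3110.9 * 2532.5 / (3110.9 + 2532.5)) = 11.67 m

11.67 m


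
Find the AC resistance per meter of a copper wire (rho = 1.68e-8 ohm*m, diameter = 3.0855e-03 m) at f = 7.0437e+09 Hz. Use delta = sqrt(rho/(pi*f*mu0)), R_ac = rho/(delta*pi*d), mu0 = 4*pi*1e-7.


delta = sqrt(1.68e-8 / (pi * 7.0437e+09 * 4*pi*1e-7)) = 7.772744e-07 m
R_ac = 1.68e-8 / (7.772744e-07 * pi * 3.0855e-03) = 2.230 ohm/m

2.230 ohm/m


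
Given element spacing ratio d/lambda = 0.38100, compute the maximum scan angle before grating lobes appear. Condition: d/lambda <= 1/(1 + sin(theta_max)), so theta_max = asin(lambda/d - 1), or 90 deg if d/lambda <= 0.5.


lambda/d - 1 = 1/0.38100 - 1 = 1.624672 >= 1
d/lambda <= 0.5, so the array can scan to endfire without grating lobes: theta_max = 90 deg

90 deg


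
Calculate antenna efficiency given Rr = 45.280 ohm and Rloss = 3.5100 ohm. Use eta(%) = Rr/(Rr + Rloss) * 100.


eta = 45.280 / (45.280 + 3.5100) * 100 = 92.81%

92.81%


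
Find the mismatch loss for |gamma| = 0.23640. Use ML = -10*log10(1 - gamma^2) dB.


ML = -10 * log10(1 - 0.23640^2) = -10 * log10(0.94411504) = 0.2498 dB

0.2498 dB


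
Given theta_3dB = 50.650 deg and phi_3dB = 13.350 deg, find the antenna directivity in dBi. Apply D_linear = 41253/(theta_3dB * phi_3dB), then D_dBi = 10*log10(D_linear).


D_linear = 41253 / (50.650 * 13.350) = 61.00913
D_dBi = 10 * log10(61.00913) = 17.85 dBi

17.85 dBi


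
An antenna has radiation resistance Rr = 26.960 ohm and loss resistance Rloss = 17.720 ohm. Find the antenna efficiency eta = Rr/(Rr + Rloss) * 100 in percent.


eta = 26.960 / (26.960 + 17.720) * 100 = 60.34%

60.34%


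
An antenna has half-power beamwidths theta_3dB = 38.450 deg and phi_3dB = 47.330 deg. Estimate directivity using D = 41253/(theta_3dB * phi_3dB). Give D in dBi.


D_linear = 41253 / (38.450 * 47.330) = 22.66850
D_dBi = 10 * log10(22.66850) = 13.55 dBi

13.55 dBi


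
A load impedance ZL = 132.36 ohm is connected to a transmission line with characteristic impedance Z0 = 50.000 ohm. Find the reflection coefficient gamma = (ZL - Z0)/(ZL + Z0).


gamma = (132.36 - 50.000) / (132.36 + 50.000) = 0.4516

0.4516


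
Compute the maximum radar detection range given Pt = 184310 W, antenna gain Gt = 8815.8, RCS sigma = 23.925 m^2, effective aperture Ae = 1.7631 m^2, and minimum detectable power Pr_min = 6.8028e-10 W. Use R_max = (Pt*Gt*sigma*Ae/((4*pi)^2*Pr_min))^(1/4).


R^4 = 184310*8815.8*23.925*1.7631 / ((4*pi)^2 * 6.8028e-10) = 6.380168e+17
R_max = 6.380168e+17^0.25 = 28262 m

28262 m


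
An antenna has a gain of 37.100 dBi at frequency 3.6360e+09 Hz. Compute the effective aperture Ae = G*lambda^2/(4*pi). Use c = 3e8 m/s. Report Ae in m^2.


lambda = c / f = 3.0000e+08 / 3.6360e+09 = 0.08250825 m
G_linear = 10^(37.100/10) = 5128.614
Ae = G_linear * lambda^2 / (4*pi) = 5128.614 * 0.08250825^2 / (4*pi) = 2.778 m^2

2.778 m^2


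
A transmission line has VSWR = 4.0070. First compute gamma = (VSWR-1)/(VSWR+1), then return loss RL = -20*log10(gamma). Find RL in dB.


gamma = (4.0070 - 1) / (4.0070 + 1) = 0.6005592
RL = -20 * log10(0.6005592) = 4.429 dB

4.429 dB


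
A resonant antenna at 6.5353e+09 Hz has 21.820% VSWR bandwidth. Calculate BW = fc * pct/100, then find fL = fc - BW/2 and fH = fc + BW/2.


BW = 6.5353e+09 * 21.820/100 = 1.426002e+09 Hz
fL = 6.5353e+09 - 1.426002e+09/2 = 5.822e+09 Hz
fH = 6.5353e+09 + 1.426002e+09/2 = 7.248e+09 Hz

BW=1.426e+09 Hz, fL=5.822e+09 Hz, fH=7.248e+09 Hz


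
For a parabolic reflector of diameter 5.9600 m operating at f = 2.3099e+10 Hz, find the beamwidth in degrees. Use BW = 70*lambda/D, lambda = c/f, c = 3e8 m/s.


lambda = c / f = 3.0000e+08 / 2.3099e+10 = 0.01298758 m
BW = 70 * 0.01298758 / 5.9600 = 0.1525 deg

0.1525 deg


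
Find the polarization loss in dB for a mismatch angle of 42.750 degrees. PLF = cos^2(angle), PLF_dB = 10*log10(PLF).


PLF_linear = cos^2(42.750 deg) = 0.5392295
PLF_dB = 10 * log10(0.5392295) = -2.682 dB

-2.682 dB


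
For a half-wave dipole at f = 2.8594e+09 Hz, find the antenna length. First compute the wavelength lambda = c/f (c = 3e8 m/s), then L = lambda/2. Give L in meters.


lambda = c / f = 3.0000e+08 / 2.8594e+09 = 0.1049171 m
L = lambda / 2 = 0.1049171 / 2 = 0.05246 m

0.05246 m


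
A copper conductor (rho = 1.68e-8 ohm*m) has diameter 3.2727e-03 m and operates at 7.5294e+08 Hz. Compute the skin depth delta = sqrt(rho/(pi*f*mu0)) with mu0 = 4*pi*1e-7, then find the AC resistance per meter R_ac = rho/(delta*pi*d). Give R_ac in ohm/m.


delta = sqrt(1.68e-8 / (pi * 7.5294e+08 * 4*pi*1e-7)) = 2.377358e-06 m
R_ac = 1.68e-8 / (2.377358e-06 * pi * 3.2727e-03) = 0.6873 ohm/m

0.6873 ohm/m


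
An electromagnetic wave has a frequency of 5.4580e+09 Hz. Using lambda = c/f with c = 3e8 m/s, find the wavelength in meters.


lambda = c / f = 3.0000e+08 / 5.4580e+09 = 0.05497 m

0.05497 m


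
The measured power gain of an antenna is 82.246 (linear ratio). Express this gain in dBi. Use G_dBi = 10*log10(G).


G_dBi = 10 * log10(82.246) = 19.15 dBi

19.15 dBi


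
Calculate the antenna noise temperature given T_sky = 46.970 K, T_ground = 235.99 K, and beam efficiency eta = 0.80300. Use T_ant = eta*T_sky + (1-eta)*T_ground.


T_ant = 0.80300 * 46.970 + (1 - 0.80300) * 235.99 = 84.21 K

84.21 K


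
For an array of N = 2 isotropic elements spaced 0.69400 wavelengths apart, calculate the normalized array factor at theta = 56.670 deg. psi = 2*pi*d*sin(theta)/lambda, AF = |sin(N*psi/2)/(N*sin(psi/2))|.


psi = 2*pi*0.69400*sin(56.670 deg) = 3.643310 rad
AF = |sin(2*3.643310/2) / (2*sin(3.643310/2))| = 0.2482

0.2482


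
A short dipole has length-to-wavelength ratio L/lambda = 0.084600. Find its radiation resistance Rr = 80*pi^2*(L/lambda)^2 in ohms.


Rr = 80 * pi^2 * (0.084600)^2 = 80 * 9.869604 * 7.157160e-03 = 5.651 ohm

5.651 ohm


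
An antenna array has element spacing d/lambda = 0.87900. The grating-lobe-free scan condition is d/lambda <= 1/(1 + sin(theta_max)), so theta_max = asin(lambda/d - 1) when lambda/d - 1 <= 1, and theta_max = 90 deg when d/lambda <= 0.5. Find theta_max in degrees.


lambda/d - 1 = 1/0.87900 - 1 = 0.1376564
theta_max = asin(0.1376564) = 7.912 deg

7.912 deg


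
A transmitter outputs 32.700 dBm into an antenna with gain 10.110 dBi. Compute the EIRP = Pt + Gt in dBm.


EIRP = Pt + Gt = 32.700 + 10.110 = 42.81 dBm

42.81 dBm


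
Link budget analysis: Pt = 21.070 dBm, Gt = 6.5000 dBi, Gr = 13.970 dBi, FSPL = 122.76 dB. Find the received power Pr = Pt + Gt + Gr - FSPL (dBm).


Pr = 21.070 + 6.5000 + 13.970 - 122.76 = -81.22 dBm

-81.22 dBm


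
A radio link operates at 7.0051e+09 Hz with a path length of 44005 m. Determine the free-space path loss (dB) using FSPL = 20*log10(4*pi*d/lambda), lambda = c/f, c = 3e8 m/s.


lambda = c / f = 3.0000e+08 / 7.0051e+09 = 0.04282594 m
FSPL = 20 * log10(4*pi*44005/0.04282594) = 142.2 dB

142.2 dB


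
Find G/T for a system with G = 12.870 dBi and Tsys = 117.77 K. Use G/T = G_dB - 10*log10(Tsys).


G/T = 12.870 - 10*log10(117.77) = 12.870 - 20.71035 = -7.840 dB/K

-7.840 dB/K


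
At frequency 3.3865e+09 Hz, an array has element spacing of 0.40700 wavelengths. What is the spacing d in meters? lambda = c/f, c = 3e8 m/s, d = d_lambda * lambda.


lambda = c / f = 3.0000e+08 / 3.3865e+09 = 0.08858704 m
d = 0.40700 * 0.08858704 = 0.03605 m

0.03605 m


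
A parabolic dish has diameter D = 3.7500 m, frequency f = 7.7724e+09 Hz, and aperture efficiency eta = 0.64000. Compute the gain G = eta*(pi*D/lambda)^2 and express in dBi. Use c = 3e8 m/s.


lambda = c / f = 3.0000e+08 / 7.7724e+09 = 0.03859812 m
G_linear = 0.64000 * (pi * 3.7500 / 0.03859812)^2 = 59622.47
G_dBi = 10 * log10(59622.47) = 47.75 dBi

47.75 dBi


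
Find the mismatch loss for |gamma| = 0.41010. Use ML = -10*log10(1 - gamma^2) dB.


ML = -10 * log10(1 - 0.41010^2) = -10 * log10(0.83181799) = 0.7997 dB

0.7997 dB


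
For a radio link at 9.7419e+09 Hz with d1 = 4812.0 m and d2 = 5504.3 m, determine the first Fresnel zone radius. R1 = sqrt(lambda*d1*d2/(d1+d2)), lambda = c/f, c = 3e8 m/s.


lambda = c / f = 3.0000e+08 / 9.7419e+09 = 0.03079481 m
R1 = sqrt(0.03079481 * 4812.0 * 5504.3 / (4812.0 + 5504.3)) = 8.892 m

8.892 m


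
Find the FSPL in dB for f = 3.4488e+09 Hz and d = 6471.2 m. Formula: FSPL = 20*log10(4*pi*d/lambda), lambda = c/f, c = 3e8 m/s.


lambda = c / f = 3.0000e+08 / 3.4488e+09 = 0.08698678 m
FSPL = 20 * log10(4*pi*6471.2/0.08698678) = 119.4 dB

119.4 dB


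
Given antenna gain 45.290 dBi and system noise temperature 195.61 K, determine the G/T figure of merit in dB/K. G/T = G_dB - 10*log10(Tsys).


G/T = 45.290 - 10*log10(195.61) = 45.290 - 22.91391 = 22.38 dB/K

22.38 dB/K


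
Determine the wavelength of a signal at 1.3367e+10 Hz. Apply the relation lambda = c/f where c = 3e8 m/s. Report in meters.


lambda = c / f = 3.0000e+08 / 1.3367e+10 = 0.02244 m

0.02244 m


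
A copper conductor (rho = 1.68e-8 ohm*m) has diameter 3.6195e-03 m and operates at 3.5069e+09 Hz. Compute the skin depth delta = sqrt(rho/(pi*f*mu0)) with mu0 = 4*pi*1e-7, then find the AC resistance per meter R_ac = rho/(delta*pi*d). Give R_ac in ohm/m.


delta = sqrt(1.68e-8 / (pi * 3.5069e+09 * 4*pi*1e-7)) = 1.101572e-06 m
R_ac = 1.68e-8 / (1.101572e-06 * pi * 3.6195e-03) = 1.341 ohm/m

1.341 ohm/m


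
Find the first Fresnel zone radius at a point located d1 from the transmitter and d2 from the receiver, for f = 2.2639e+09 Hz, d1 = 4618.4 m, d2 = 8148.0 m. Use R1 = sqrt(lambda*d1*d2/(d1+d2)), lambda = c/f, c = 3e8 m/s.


lambda = c / f = 3.0000e+08 / 2.2639e+09 = 0.1325147 m
R1 = sqrt(0.1325147 * 4618.4 * 8148.0 / (4618.4 + 8148.0)) = 19.76 m

19.76 m


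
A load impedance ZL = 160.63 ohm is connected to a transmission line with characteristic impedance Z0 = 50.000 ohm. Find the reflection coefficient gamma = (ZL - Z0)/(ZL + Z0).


gamma = (160.63 - 50.000) / (160.63 + 50.000) = 0.5252

0.5252


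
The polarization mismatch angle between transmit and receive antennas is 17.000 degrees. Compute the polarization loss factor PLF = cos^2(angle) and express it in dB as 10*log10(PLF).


PLF_linear = cos^2(17.000 deg) = 0.9145188
PLF_dB = 10 * log10(0.9145188) = -0.3881 dB

-0.3881 dB


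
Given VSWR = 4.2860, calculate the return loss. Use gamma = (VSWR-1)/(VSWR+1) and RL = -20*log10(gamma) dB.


gamma = (4.2860 - 1) / (4.2860 + 1) = 0.6216421
RL = -20 * log10(0.6216421) = 4.129 dB

4.129 dB


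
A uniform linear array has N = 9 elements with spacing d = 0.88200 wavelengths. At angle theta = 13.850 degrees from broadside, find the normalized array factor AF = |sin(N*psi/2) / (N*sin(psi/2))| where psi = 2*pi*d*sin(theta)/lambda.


psi = 2*pi*0.88200*sin(13.850 deg) = 1.326593 rad
AF = |sin(9*1.326593/2) / (9*sin(1.326593/2))| = 0.05565

0.05565


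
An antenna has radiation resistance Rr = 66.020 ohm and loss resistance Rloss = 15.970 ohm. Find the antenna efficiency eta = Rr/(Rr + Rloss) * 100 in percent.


eta = 66.020 / (66.020 + 15.970) * 100 = 80.52%

80.52%


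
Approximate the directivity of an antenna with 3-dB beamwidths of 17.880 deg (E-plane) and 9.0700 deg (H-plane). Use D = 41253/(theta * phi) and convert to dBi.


D_linear = 41253 / (17.880 * 9.0700) = 254.3787
D_dBi = 10 * log10(254.3787) = 24.05 dBi

24.05 dBi


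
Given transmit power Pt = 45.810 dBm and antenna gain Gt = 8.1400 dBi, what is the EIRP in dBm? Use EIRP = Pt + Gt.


EIRP = Pt + Gt = 45.810 + 8.1400 = 53.95 dBm

53.95 dBm


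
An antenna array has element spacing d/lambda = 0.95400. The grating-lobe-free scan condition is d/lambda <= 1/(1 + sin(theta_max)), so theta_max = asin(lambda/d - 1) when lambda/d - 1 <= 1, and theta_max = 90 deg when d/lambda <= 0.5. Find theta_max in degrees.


lambda/d - 1 = 1/0.95400 - 1 = 0.04821803
theta_max = asin(0.04821803) = 2.764 deg

2.764 deg


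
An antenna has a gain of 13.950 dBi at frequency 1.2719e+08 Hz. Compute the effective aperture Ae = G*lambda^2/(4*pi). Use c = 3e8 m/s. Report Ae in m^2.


lambda = c / f = 3.0000e+08 / 1.2719e+08 = 2.358676 m
G_linear = 10^(13.950/10) = 24.83133
Ae = G_linear * lambda^2 / (4*pi) = 24.83133 * 2.358676^2 / (4*pi) = 10.99 m^2

10.99 m^2


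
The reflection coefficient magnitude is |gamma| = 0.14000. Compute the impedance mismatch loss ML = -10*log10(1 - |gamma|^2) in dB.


ML = -10 * log10(1 - 0.14000^2) = -10 * log10(0.9804) = 0.08597 dB

0.08597 dB


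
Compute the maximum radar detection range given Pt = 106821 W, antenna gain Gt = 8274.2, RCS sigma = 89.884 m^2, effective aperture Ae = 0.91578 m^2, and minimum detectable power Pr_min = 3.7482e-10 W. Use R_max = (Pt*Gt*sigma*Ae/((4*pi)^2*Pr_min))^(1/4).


R^4 = 106821*8274.2*89.884*0.91578 / ((4*pi)^2 * 3.7482e-10) = 1.229175e+18
R_max = 1.229175e+18^0.25 = 33297 m

33297 m


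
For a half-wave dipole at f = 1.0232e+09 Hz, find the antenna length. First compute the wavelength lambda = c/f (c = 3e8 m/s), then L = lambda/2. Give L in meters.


lambda = c / f = 3.0000e+08 / 1.0232e+09 = 0.2931978 m
L = lambda / 2 = 0.2931978 / 2 = 0.1466 m

0.1466 m


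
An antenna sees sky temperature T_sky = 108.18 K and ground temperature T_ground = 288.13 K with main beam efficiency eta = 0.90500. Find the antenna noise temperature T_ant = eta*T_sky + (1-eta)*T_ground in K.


T_ant = 0.90500 * 108.18 + (1 - 0.90500) * 288.13 = 125.3 K

125.3 K


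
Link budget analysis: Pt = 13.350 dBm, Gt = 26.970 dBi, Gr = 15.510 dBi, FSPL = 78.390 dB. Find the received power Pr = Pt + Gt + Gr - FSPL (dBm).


Pr = 13.350 + 26.970 + 15.510 - 78.390 = -22.56 dBm

-22.56 dBm


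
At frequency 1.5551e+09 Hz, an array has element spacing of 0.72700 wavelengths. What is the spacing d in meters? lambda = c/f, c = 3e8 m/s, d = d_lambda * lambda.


lambda = c / f = 3.0000e+08 / 1.5551e+09 = 0.1929136 m
d = 0.72700 * 0.1929136 = 0.1402 m

0.1402 m


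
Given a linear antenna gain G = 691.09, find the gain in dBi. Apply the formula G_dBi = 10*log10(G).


G_dBi = 10 * log10(691.09) = 28.40 dBi

28.40 dBi


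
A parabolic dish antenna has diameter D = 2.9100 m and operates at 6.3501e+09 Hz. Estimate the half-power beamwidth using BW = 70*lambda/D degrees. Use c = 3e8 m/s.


lambda = c / f = 3.0000e+08 / 6.3501e+09 = 0.04724335 m
BW = 70 * 0.04724335 / 2.9100 = 1.136 deg

1.136 deg


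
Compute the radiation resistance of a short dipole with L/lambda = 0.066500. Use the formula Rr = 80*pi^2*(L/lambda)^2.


Rr = 80 * pi^2 * (0.066500)^2 = 80 * 9.869604 * 4.422250e-03 = 3.492 ohm

3.492 ohm


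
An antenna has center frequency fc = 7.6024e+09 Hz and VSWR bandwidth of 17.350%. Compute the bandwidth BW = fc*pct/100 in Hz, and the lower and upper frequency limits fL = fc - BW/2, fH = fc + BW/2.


BW = 7.6024e+09 * 17.350/100 = 1.319016e+09 Hz
fL = 7.6024e+09 - 1.319016e+09/2 = 6.943e+09 Hz
fH = 7.6024e+09 + 1.319016e+09/2 = 8.262e+09 Hz

BW=1.319e+09 Hz, fL=6.943e+09 Hz, fH=8.262e+09 Hz


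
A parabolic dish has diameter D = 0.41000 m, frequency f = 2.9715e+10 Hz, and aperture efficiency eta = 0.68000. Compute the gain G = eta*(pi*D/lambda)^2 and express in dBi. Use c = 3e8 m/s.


lambda = c / f = 3.0000e+08 / 2.9715e+10 = 0.01009591 m
G_linear = 0.68000 * (pi * 0.41000 / 0.01009591)^2 = 11068.41
G_dBi = 10 * log10(11068.41) = 40.44 dBi

40.44 dBi


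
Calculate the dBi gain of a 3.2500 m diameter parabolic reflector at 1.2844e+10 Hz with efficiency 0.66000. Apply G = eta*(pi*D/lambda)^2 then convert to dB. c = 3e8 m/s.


lambda = c / f = 3.0000e+08 / 1.2844e+10 = 0.02335721 m
G_linear = 0.66000 * (pi * 3.2500 / 0.02335721)^2 = 126115.5
G_dBi = 10 * log10(126115.5) = 51.01 dBi

51.01 dBi


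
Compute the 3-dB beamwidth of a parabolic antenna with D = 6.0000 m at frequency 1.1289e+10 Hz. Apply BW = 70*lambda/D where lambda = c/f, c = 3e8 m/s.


lambda = c / f = 3.0000e+08 / 1.1289e+10 = 0.02657454 m
BW = 70 * 0.02657454 / 6.0000 = 0.3100 deg

0.3100 deg


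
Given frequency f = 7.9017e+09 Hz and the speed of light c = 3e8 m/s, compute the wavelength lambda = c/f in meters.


lambda = c / f = 3.0000e+08 / 7.9017e+09 = 0.03797 m

0.03797 m


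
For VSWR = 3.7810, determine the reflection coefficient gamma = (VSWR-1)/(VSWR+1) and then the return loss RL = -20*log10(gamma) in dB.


gamma = (3.7810 - 1) / (3.7810 + 1) = 0.5816775
RL = -20 * log10(0.5816775) = 4.706 dB

4.706 dB


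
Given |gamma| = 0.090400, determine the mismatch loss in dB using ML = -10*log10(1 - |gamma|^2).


ML = -10 * log10(1 - 0.090400^2) = -10 * log10(0.99182784) = 0.03564 dB

0.03564 dB


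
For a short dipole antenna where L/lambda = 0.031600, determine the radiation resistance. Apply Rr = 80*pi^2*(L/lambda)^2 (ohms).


Rr = 80 * pi^2 * (0.031600)^2 = 80 * 9.869604 * 9.985600e-04 = 0.7884 ohm

0.7884 ohm


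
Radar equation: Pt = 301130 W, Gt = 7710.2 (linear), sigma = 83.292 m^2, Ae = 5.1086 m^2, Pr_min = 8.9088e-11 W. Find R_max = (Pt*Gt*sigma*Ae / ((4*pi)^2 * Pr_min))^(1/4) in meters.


R^4 = 301130*7710.2*83.292*5.1086 / ((4*pi)^2 * 8.9088e-11) = 7.022406e+19
R_max = 7.022406e+19^0.25 = 91542 m

91542 m


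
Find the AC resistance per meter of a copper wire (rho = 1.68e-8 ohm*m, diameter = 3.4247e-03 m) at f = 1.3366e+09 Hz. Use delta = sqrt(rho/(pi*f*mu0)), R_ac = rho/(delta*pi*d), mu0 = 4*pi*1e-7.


delta = sqrt(1.68e-8 / (pi * 1.3366e+09 * 4*pi*1e-7)) = 1.784325e-06 m
R_ac = 1.68e-8 / (1.784325e-06 * pi * 3.4247e-03) = 0.8751 ohm/m

0.8751 ohm/m


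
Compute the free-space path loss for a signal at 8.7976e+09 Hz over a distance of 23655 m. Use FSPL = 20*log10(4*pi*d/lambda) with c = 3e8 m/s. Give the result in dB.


lambda = c / f = 3.0000e+08 / 8.7976e+09 = 0.03410021 m
FSPL = 20 * log10(4*pi*23655/0.03410021) = 138.8 dB

138.8 dB


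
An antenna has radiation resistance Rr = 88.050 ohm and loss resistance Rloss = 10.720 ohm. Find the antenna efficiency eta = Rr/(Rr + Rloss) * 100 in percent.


eta = 88.050 / (88.050 + 10.720) * 100 = 89.15%

89.15%


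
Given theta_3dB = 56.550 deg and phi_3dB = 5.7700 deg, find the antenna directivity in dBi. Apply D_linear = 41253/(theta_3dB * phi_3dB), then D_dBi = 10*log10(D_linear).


D_linear = 41253 / (56.550 * 5.7700) = 126.4291
D_dBi = 10 * log10(126.4291) = 21.02 dBi

21.02 dBi


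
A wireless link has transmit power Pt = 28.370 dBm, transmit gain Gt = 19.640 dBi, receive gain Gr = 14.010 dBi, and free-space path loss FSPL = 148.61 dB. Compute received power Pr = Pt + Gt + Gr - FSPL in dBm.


Pr = 28.370 + 19.640 + 14.010 - 148.61 = -86.59 dBm

-86.59 dBm


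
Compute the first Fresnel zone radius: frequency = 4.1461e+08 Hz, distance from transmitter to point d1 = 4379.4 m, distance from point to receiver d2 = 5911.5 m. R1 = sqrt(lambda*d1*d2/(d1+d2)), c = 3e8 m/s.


lambda = c / f = 3.0000e+08 / 4.1461e+08 = 0.7235715 m
R1 = sqrt(0.7235715 * 4379.4 * 5911.5 / (4379.4 + 5911.5)) = 42.66 m

42.66 m


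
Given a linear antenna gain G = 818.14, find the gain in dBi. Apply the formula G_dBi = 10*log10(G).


G_dBi = 10 * log10(818.14) = 29.13 dBi

29.13 dBi


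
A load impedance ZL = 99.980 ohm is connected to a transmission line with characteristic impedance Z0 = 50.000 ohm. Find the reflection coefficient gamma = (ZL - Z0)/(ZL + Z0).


gamma = (99.980 - 50.000) / (99.980 + 50.000) = 0.3332

0.3332


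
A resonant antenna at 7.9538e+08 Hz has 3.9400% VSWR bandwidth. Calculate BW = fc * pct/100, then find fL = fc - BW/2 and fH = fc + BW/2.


BW = 7.9538e+08 * 3.9400/100 = 3.133797e+07 Hz
fL = 7.9538e+08 - 3.133797e+07/2 = 7.797e+08 Hz
fH = 7.9538e+08 + 3.133797e+07/2 = 8.110e+08 Hz

BW=3.134e+07 Hz, fL=7.797e+08 Hz, fH=8.110e+08 Hz


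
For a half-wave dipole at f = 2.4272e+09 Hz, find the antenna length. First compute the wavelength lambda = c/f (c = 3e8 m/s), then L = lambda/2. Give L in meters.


lambda = c / f = 3.0000e+08 / 2.4272e+09 = 0.1235992 m
L = lambda / 2 = 0.1235992 / 2 = 0.06180 m

0.06180 m


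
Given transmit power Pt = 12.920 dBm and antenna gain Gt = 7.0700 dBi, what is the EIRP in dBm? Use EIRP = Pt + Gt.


EIRP = Pt + Gt = 12.920 + 7.0700 = 19.99 dBm

19.99 dBm


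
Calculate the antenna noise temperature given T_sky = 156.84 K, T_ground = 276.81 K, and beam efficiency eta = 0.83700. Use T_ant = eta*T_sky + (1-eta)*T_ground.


T_ant = 0.83700 * 156.84 + (1 - 0.83700) * 276.81 = 176.4 K

176.4 K


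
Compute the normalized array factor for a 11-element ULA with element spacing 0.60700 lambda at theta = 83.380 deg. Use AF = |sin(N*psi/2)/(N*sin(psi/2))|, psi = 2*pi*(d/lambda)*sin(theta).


psi = 2*pi*0.60700*sin(83.380 deg) = 3.788465 rad
AF = |sin(11*3.788465/2) / (11*sin(3.788465/2))| = 0.08770

0.08770


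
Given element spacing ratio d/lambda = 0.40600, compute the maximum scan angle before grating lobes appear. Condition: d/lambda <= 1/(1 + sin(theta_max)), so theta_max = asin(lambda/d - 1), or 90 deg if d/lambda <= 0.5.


lambda/d - 1 = 1/0.40600 - 1 = 1.463054 >= 1
d/lambda <= 0.5, so the array can scan to endfire without grating lobes: theta_max = 90 deg

90 deg


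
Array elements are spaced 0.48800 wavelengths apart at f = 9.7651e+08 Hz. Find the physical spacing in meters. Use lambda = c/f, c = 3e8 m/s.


lambda = c / f = 3.0000e+08 / 9.7651e+08 = 0.3072165 m
d = 0.48800 * 0.3072165 = 0.1499 m

0.1499 m


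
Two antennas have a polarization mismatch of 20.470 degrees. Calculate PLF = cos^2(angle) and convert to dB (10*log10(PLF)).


PLF_linear = cos^2(20.470 deg) = 0.8776981
PLF_dB = 10 * log10(0.8776981) = -0.5665 dB

-0.5665 dB


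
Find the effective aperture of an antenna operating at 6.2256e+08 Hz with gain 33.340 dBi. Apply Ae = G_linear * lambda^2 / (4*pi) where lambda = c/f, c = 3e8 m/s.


lambda = c / f = 3.0000e+08 / 6.2256e+08 = 0.4818813 m
G_linear = 10^(33.340/10) = 2157.744
Ae = G_linear * lambda^2 / (4*pi) = 2157.744 * 0.4818813^2 / (4*pi) = 39.87 m^2

39.87 m^2


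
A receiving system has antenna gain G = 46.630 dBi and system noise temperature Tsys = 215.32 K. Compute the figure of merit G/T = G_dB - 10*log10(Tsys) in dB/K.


G/T = 46.630 - 10*log10(215.32) = 46.630 - 23.33084 = 23.30 dB/K

23.30 dB/K


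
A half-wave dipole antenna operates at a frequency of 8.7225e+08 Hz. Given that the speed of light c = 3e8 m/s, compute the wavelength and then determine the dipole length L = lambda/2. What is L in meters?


lambda = c / f = 3.0000e+08 / 8.7225e+08 = 0.3439381 m
L = lambda / 2 = 0.3439381 / 2 = 0.1720 m

0.1720 m


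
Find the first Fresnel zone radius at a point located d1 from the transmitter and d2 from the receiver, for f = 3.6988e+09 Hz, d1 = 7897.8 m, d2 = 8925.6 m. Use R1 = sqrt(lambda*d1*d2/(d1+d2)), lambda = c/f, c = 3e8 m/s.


lambda = c / f = 3.0000e+08 / 3.6988e+09 = 0.08110739 m
R1 = sqrt(0.08110739 * 7897.8 * 8925.6 / (7897.8 + 8925.6)) = 18.44 m

18.44 m


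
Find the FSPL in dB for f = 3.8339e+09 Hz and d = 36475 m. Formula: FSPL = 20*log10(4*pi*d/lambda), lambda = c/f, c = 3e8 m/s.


lambda = c / f = 3.0000e+08 / 3.8339e+09 = 0.07824930 m
FSPL = 20 * log10(4*pi*36475/0.07824930) = 135.4 dB

135.4 dB


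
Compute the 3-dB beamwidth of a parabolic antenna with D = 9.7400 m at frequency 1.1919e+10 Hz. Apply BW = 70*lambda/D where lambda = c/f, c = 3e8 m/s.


lambda = c / f = 3.0000e+08 / 1.1919e+10 = 0.02516990 m
BW = 70 * 0.02516990 / 9.7400 = 0.1809 deg

0.1809 deg


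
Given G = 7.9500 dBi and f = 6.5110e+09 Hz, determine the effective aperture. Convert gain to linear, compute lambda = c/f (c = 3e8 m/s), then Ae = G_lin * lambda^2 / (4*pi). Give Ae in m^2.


lambda = c / f = 3.0000e+08 / 6.5110e+09 = 0.04607587 m
G_linear = 10^(7.9500/10) = 6.237348
Ae = G_linear * lambda^2 / (4*pi) = 6.237348 * 0.04607587^2 / (4*pi) = 1.054e-03 m^2

1.054e-03 m^2


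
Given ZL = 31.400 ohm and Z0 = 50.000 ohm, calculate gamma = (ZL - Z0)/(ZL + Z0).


gamma = (31.400 - 50.000) / (31.400 + 50.000) = -0.2285

-0.2285


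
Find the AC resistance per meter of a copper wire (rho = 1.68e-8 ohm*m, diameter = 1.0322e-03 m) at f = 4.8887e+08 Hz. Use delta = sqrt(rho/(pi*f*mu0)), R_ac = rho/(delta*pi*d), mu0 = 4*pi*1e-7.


delta = sqrt(1.68e-8 / (pi * 4.8887e+08 * 4*pi*1e-7)) = 2.950381e-06 m
R_ac = 1.68e-8 / (2.950381e-06 * pi * 1.0322e-03) = 1.756 ohm/m

1.756 ohm/m


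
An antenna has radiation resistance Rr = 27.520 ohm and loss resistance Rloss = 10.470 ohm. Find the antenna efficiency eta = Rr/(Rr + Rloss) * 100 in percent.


eta = 27.520 / (27.520 + 10.470) * 100 = 72.44%

72.44%


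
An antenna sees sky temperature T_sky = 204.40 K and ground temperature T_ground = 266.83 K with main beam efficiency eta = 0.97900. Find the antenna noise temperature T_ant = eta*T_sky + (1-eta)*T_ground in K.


T_ant = 0.97900 * 204.40 + (1 - 0.97900) * 266.83 = 205.7 K

205.7 K


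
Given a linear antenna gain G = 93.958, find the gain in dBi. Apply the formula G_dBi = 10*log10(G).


G_dBi = 10 * log10(93.958) = 19.73 dBi

19.73 dBi


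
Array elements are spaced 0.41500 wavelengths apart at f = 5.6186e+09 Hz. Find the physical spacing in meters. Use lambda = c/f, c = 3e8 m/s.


lambda = c / f = 3.0000e+08 / 5.6186e+09 = 0.05339408 m
d = 0.41500 * 0.05339408 = 0.02216 m

0.02216 m


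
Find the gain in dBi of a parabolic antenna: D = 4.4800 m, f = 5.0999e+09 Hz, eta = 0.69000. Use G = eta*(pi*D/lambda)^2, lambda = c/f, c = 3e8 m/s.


lambda = c / f = 3.0000e+08 / 5.0999e+09 = 0.05882468 m
G_linear = 0.69000 * (pi * 4.4800 / 0.05882468)^2 = 39498.97
G_dBi = 10 * log10(39498.97) = 45.97 dBi

45.97 dBi


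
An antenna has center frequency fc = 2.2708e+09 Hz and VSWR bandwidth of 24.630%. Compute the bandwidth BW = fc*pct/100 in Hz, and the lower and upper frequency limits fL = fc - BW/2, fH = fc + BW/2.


BW = 2.2708e+09 * 24.630/100 = 5.592980e+08 Hz
fL = 2.2708e+09 - 5.592980e+08/2 = 1.991e+09 Hz
fH = 2.2708e+09 + 5.592980e+08/2 = 2.550e+09 Hz

BW=5.593e+08 Hz, fL=1.991e+09 Hz, fH=2.550e+09 Hz


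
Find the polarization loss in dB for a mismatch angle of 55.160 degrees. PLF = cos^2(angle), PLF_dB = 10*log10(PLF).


PLF_linear = cos^2(55.160 deg) = 0.3263685
PLF_dB = 10 * log10(0.3263685) = -4.863 dB

-4.863 dB


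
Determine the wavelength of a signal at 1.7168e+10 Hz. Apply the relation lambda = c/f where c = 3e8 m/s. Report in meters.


lambda = c / f = 3.0000e+08 / 1.7168e+10 = 0.01747 m

0.01747 m


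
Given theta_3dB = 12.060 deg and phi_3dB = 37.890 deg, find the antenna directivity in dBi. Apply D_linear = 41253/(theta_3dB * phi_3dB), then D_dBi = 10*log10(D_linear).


D_linear = 41253 / (12.060 * 37.890) = 90.27835
D_dBi = 10 * log10(90.27835) = 19.56 dBi

19.56 dBi


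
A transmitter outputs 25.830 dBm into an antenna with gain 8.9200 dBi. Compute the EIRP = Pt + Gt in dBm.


EIRP = Pt + Gt = 25.830 + 8.9200 = 34.75 dBm

34.75 dBm


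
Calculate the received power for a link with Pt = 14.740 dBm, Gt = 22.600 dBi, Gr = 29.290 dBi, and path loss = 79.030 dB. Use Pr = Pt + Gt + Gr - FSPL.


Pr = 14.740 + 22.600 + 29.290 - 79.030 = -12.40 dBm

-12.40 dBm


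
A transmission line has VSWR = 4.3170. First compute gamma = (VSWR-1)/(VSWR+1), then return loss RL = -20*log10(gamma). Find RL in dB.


gamma = (4.3170 - 1) / (4.3170 + 1) = 0.6238480
RL = -20 * log10(0.6238480) = 4.098 dB

4.098 dB


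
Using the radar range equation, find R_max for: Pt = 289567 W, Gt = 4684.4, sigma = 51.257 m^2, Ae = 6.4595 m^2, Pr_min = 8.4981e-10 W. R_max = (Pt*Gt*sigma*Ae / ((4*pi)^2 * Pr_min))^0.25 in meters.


R^4 = 289567*4684.4*51.257*6.4595 / ((4*pi)^2 * 8.4981e-10) = 3.346675e+18
R_max = 3.346675e+18^0.25 = 42771 m

42771 m


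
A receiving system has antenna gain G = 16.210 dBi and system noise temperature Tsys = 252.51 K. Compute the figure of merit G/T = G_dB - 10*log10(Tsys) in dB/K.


G/T = 16.210 - 10*log10(252.51) = 16.210 - 24.02279 = -7.813 dB/K

-7.813 dB/K


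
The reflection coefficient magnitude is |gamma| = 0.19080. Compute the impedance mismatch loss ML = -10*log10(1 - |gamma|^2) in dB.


ML = -10 * log10(1 - 0.19080^2) = -10 * log10(0.96359536) = 0.1611 dB

0.1611 dB


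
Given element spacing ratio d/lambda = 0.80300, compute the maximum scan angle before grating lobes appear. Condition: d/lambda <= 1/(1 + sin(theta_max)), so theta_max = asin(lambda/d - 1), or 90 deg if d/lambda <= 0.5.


lambda/d - 1 = 1/0.80300 - 1 = 0.2453300
theta_max = asin(0.2453300) = 14.20 deg

14.20 deg


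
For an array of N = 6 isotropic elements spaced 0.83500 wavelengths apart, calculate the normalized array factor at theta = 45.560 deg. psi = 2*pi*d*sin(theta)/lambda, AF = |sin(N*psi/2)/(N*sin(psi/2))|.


psi = 2*pi*0.83500*sin(45.560 deg) = 3.745889 rad
AF = |sin(6*3.745889/2) / (6*sin(3.745889/2))| = 0.1695

0.1695


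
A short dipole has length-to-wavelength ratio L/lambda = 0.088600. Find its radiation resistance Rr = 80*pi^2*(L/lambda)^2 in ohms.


Rr = 80 * pi^2 * (0.088600)^2 = 80 * 9.869604 * 7.849960e-03 = 6.198 ohm

6.198 ohm


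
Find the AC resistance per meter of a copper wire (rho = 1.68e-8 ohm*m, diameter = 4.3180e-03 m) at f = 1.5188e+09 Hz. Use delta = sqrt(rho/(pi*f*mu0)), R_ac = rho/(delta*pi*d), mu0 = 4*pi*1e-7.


delta = sqrt(1.68e-8 / (pi * 1.5188e+09 * 4*pi*1e-7)) = 1.673881e-06 m
R_ac = 1.68e-8 / (1.673881e-06 * pi * 4.3180e-03) = 0.7399 ohm/m

0.7399 ohm/m


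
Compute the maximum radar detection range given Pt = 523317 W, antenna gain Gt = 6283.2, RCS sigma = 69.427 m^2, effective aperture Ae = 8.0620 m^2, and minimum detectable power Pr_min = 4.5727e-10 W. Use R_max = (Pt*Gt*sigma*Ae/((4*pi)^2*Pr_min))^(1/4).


R^4 = 523317*6283.2*69.427*8.0620 / ((4*pi)^2 * 4.5727e-10) = 2.548734e+19
R_max = 2.548734e+19^0.25 = 71053 m

71053 m


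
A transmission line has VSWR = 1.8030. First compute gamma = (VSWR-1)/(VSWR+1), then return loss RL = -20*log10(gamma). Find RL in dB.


gamma = (1.8030 - 1) / (1.8030 + 1) = 0.2864788
RL = -20 * log10(0.2864788) = 10.86 dB

10.86 dB


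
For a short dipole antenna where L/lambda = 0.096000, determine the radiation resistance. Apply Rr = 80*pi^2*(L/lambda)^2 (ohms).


Rr = 80 * pi^2 * (0.096000)^2 = 80 * 9.869604 * 9.216000e-03 = 7.277 ohm

7.277 ohm


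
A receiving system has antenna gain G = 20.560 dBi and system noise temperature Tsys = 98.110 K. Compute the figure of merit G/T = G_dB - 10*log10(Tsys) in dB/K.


G/T = 20.560 - 10*log10(98.110) = 20.560 - 19.91713 = 0.6429 dB/K

0.6429 dB/K


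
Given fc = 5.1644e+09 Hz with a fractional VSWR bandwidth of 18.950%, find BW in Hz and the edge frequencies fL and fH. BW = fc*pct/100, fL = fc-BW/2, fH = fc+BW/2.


BW = 5.1644e+09 * 18.950/100 = 9.786538e+08 Hz
fL = 5.1644e+09 - 9.786538e+08/2 = 4.675e+09 Hz
fH = 5.1644e+09 + 9.786538e+08/2 = 5.654e+09 Hz

BW=9.787e+08 Hz, fL=4.675e+09 Hz, fH=5.654e+09 Hz


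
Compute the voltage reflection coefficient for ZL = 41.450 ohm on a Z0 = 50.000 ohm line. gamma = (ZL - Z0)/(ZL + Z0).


gamma = (41.450 - 50.000) / (41.450 + 50.000) = -0.09349

-0.09349


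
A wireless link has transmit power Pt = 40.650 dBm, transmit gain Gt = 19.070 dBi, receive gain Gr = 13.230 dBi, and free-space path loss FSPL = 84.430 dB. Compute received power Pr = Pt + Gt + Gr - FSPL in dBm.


Pr = 40.650 + 19.070 + 13.230 - 84.430 = -11.48 dBm

-11.48 dBm


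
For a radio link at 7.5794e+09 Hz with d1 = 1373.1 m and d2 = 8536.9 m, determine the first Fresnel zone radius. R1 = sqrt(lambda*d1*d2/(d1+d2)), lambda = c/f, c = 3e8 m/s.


lambda = c / f = 3.0000e+08 / 7.5794e+09 = 0.03958097 m
R1 = sqrt(0.03958097 * 1373.1 * 8536.9 / (1373.1 + 8536.9)) = 6.842 m

6.842 m


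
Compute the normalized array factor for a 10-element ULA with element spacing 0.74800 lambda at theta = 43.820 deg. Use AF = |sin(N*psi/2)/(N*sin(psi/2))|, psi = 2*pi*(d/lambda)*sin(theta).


psi = 2*pi*0.74800*sin(43.820 deg) = 3.254134 rad
AF = |sin(10*3.254134/2) / (10*sin(3.254134/2))| = 0.05343

0.05343


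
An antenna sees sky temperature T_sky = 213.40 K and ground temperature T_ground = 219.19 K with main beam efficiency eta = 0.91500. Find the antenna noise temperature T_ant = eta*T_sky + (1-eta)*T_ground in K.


T_ant = 0.91500 * 213.40 + (1 - 0.91500) * 219.19 = 213.9 K

213.9 K


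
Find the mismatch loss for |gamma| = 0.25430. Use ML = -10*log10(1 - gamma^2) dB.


ML = -10 * log10(1 - 0.25430^2) = -10 * log10(0.93533151) = 0.2903 dB

0.2903 dB


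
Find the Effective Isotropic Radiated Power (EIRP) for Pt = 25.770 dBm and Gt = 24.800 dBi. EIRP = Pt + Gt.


EIRP = Pt + Gt = 25.770 + 24.800 = 50.57 dBm

50.57 dBm


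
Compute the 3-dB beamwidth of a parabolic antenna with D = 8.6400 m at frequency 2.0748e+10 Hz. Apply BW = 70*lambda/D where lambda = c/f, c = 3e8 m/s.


lambda = c / f = 3.0000e+08 / 2.0748e+10 = 0.01445922 m
BW = 70 * 0.01445922 / 8.6400 = 0.1171 deg

0.1171 deg


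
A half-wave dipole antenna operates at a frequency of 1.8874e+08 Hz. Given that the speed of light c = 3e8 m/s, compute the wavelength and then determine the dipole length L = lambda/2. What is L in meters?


lambda = c / f = 3.0000e+08 / 1.8874e+08 = 1.589488 m
L = lambda / 2 = 1.589488 / 2 = 0.7947 m

0.7947 m


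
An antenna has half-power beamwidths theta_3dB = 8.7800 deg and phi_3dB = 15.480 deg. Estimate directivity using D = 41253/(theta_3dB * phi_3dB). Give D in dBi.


D_linear = 41253 / (8.7800 * 15.480) = 303.5219
D_dBi = 10 * log10(303.5219) = 24.82 dBi

24.82 dBi


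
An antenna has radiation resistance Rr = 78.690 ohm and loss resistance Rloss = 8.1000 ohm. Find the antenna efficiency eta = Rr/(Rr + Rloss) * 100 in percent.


eta = 78.690 / (78.690 + 8.1000) * 100 = 90.67%

90.67%


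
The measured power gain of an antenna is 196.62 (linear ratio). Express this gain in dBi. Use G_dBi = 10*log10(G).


G_dBi = 10 * log10(196.62) = 22.94 dBi

22.94 dBi


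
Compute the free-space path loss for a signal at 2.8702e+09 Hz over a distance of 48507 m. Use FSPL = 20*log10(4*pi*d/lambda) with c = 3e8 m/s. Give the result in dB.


lambda = c / f = 3.0000e+08 / 2.8702e+09 = 0.1045223 m
FSPL = 20 * log10(4*pi*48507/0.1045223) = 135.3 dB

135.3 dB


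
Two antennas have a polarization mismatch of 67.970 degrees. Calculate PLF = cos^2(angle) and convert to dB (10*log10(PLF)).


PLF_linear = cos^2(67.970 deg) = 0.1406940
PLF_dB = 10 * log10(0.1406940) = -8.517 dB

-8.517 dB


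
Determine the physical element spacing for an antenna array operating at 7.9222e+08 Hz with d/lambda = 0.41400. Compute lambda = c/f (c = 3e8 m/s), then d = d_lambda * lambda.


lambda = c / f = 3.0000e+08 / 7.9222e+08 = 0.3786827 m
d = 0.41400 * 0.3786827 = 0.1568 m

0.1568 m
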